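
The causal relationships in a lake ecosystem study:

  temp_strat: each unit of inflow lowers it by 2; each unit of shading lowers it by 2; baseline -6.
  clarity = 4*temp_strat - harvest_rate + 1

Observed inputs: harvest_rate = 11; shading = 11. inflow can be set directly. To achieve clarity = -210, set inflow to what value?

Substituting into the temp_strat equation gives temp_strat = -2*inflow - 28.
Substituting into the clarity equation gives clarity = -8*inflow - 122.
Solve -8*inflow - 122 = -210: inflow = (-210 + 122) / -8 = 11.

inflow = 11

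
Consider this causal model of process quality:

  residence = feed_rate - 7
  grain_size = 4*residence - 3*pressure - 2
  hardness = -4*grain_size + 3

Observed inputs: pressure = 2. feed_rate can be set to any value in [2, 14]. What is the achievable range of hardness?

Substituting into the grain_size equation gives grain_size = 4*feed_rate - 36.
This gives hardness = -16*feed_rate + 147.
Linear in feed_rate, so extremes are at the endpoints: feed_rate = 2 gives hardness = 115; feed_rate = 14 gives hardness = -77.

-77 to 115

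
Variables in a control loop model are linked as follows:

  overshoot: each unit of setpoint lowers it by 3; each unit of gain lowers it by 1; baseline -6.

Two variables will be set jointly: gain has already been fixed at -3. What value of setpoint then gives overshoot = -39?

setpoint = 12

With gain held at -3:
Substituting into the overshoot equation gives overshoot = -3*setpoint - 3.
Solve -3*setpoint - 3 = -39: setpoint = (-39 + 3) / -3 = 12.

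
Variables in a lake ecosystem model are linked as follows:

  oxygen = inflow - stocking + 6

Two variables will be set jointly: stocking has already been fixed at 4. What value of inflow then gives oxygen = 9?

With stocking held at 4:
Substituting into the oxygen equation gives oxygen = inflow + 2.
Solve inflow + 2 = 9: inflow = (9 - 2) / 1 = 7.

inflow = 7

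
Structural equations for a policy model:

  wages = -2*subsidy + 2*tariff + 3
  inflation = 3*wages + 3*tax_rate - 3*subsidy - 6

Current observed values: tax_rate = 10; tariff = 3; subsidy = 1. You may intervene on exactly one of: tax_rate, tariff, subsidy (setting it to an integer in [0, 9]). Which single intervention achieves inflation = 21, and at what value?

Intervening on tax_rate: with other inputs at their observed values, inflation = 3*tax_rate + 12. Solving for 21 gives tax_rate = 3, within [0, 9].
Intervening on tariff: inflation = 6*tariff + 24. Reaching 21 requires tariff = -1/2, not an integer.
Intervening on subsidy: inflation = -9*subsidy + 51. Reaching 21 requires subsidy = 10/3, not an integer.

set tax_rate = 3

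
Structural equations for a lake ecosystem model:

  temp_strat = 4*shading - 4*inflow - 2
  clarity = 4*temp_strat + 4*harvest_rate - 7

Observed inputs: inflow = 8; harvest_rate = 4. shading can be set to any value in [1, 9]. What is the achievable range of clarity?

-111 to 17

Substituting into the temp_strat equation gives temp_strat = 4*shading - 34.
Substituting into the clarity equation gives clarity = 16*shading - 127.
Linear in shading, so extremes are at the endpoints: shading = 1 gives clarity = -111; shading = 9 gives clarity = 17.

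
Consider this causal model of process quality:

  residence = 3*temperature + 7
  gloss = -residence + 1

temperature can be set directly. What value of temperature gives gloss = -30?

temperature = 8

Substituting into the gloss equation gives gloss = -3*temperature - 6.
Solve -3*temperature - 6 = -30: temperature = (-30 + 6) / -3 = 8.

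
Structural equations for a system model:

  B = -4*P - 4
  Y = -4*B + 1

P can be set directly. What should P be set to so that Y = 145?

P = 8

Substituting into the Y equation gives Y = 16*P + 17.
Solve 16*P + 17 = 145: P = (145 - 17) / 16 = 8.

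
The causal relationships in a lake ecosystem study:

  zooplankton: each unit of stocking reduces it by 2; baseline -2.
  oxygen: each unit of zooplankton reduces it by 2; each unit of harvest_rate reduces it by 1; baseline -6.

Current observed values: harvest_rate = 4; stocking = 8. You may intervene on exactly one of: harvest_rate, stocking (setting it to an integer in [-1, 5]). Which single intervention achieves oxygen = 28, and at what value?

set harvest_rate = 2

Intervening on harvest_rate: with other inputs at their observed values, oxygen = -harvest_rate + 30. Solving for 28 gives harvest_rate = 2, within [-1, 5].
Intervening on stocking: oxygen = 4*stocking - 6. Reaching 28 requires stocking = 17/2, not an integer.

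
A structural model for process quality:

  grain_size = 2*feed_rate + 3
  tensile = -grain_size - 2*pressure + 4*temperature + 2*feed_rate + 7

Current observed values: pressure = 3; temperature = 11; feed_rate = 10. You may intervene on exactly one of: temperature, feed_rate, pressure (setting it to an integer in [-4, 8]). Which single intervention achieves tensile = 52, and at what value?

set pressure = -2

Intervening on temperature: tensile = 4*temperature - 2. Reaching 52 requires temperature = 27/2, not an integer.
Intervening on feed_rate: the paths from feed_rate to tensile cancel (net effect zero), leaving tensile = 42; 52 is unreachable this way.
Intervening on pressure: with other inputs at their observed values, tensile = -2*pressure + 48. Solving for 52 gives pressure = -2, within [-4, 8].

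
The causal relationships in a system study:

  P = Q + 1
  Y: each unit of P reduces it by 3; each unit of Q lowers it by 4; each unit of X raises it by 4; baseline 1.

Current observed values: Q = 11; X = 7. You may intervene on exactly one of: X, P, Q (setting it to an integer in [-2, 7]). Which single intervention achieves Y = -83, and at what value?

Intervening on X: with other inputs at their observed values, Y = 4*X - 79. Solving for -83 gives X = -1, within [-2, 7].
Intervening on P: Y = -3*P - 15. Reaching -83 requires P = 68/3, not an integer.
Intervening on Q: Y = -7*Q + 26. Reaching -83 requires Q = 109/7, not an integer.

set X = -1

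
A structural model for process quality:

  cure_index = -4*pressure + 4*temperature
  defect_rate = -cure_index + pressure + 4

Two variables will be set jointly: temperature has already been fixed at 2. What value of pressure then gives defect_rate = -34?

pressure = -6

With temperature held at 2:
Substituting into the cure_index equation gives cure_index = -4*pressure + 8.
Substituting into the defect_rate equation gives defect_rate = 5*pressure - 4.
Solve 5*pressure - 4 = -34: pressure = (-34 + 4) / 5 = -6.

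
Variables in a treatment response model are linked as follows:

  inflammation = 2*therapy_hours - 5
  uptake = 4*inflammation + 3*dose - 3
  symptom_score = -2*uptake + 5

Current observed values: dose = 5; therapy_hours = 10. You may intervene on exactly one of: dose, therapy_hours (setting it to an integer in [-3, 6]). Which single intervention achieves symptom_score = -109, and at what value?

Intervening on dose: with other inputs at their observed values, symptom_score = -6*dose - 109. Solving for -109 gives dose = 0, within [-3, 6].
Intervening on therapy_hours: symptom_score = -16*therapy_hours + 21. Reaching -109 requires therapy_hours = 65/8, not an integer.

set dose = 0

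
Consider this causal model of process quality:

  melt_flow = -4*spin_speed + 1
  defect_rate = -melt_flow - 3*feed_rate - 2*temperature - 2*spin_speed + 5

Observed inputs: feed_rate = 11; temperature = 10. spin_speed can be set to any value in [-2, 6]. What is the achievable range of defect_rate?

Substituting into the defect_rate equation gives defect_rate = 2*spin_speed - 49.
Linear in spin_speed, so extremes are at the endpoints: spin_speed = -2 gives defect_rate = -53; spin_speed = 6 gives defect_rate = -37.

-53 to -37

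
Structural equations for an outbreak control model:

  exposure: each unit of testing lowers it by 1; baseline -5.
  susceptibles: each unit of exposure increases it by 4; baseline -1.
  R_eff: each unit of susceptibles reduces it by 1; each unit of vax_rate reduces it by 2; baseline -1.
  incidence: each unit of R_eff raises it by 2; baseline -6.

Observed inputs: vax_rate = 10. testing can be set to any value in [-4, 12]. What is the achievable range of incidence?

-38 to 90

Substituting into the susceptibles equation gives susceptibles = -4*testing - 21.
Substituting into the R_eff equation gives R_eff = 4*testing.
Substituting into the incidence equation gives incidence = 8*testing - 6.
Linear in testing, so extremes are at the endpoints: testing = -4 gives incidence = -38; testing = 12 gives incidence = 90.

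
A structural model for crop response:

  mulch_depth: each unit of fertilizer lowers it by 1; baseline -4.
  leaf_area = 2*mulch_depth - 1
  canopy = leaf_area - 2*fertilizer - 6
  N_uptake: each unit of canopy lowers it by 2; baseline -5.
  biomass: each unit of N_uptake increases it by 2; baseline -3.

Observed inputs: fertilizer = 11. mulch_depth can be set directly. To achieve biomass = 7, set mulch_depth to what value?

mulch_depth = 12

Intervening on mulch_depth fixes its value directly, overriding its dependence on fertilizer.
Substituting into the canopy equation gives canopy = 2*mulch_depth - 29.
Substituting into the N_uptake equation gives N_uptake = -4*mulch_depth + 53.
So biomass = -8*mulch_depth + 103.
Solve -8*mulch_depth + 103 = 7: mulch_depth = (7 - 103) / -8 = 12.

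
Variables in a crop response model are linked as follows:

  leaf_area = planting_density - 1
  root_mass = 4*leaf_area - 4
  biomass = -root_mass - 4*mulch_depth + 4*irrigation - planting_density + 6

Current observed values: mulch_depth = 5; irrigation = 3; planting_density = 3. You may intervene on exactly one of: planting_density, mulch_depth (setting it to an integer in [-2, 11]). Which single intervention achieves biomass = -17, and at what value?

Intervening on planting_density: biomass = -5*planting_density + 6. Reaching -17 requires planting_density = 23/5, not an integer.
Intervening on mulch_depth: with other inputs at their observed values, biomass = -4*mulch_depth + 11. Solving for -17 gives mulch_depth = 7, within [-2, 11].

set mulch_depth = 7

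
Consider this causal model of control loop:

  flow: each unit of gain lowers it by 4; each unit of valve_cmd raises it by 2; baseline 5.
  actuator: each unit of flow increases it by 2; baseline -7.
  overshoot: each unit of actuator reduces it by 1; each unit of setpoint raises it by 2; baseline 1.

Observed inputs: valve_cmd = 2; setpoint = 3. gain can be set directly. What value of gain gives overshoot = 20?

Substituting into the flow equation gives flow = -4*gain + 9.
This gives actuator = -8*gain + 11.
overshoot becomes 8*gain - 4.
Solve 8*gain - 4 = 20: gain = (20 + 4) / 8 = 3.

gain = 3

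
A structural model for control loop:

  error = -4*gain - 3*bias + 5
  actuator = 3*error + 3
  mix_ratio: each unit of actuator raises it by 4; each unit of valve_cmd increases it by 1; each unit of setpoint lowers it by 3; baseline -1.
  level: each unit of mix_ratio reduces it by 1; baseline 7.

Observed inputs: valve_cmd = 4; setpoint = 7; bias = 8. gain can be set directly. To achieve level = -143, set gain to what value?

Substituting into the error equation gives error = -4*gain - 19.
So actuator = -12*gain - 54.
Substituting into the mix_ratio equation gives mix_ratio = -48*gain - 234.
This gives level = 48*gain + 241.
Solve 48*gain + 241 = -143: gain = (-143 - 241) / 48 = -8.

gain = -8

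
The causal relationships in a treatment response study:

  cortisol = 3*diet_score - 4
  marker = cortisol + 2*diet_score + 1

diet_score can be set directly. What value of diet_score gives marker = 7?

Substituting into the marker equation gives marker = 5*diet_score - 3.
Solve 5*diet_score - 3 = 7: diet_score = (7 + 3) / 5 = 2.

diet_score = 2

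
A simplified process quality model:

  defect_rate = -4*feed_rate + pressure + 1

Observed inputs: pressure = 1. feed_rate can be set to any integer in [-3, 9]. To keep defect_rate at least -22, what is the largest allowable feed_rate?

feed_rate = 6

Substituting into the defect_rate equation gives defect_rate = -4*feed_rate + 2.
Require -4*feed_rate + 2 ≥ -22, so feed_rate ≤ 6.
The largest integer in [-3, 9] satisfying this is 6.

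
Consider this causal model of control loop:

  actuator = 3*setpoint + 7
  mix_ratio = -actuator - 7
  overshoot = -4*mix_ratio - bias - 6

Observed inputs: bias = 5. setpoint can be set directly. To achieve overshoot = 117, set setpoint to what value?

Substituting into the mix_ratio equation gives mix_ratio = -3*setpoint - 14.
Substituting into the overshoot equation gives overshoot = 12*setpoint + 45.
Solve 12*setpoint + 45 = 117: setpoint = (117 - 45) / 12 = 6.

setpoint = 6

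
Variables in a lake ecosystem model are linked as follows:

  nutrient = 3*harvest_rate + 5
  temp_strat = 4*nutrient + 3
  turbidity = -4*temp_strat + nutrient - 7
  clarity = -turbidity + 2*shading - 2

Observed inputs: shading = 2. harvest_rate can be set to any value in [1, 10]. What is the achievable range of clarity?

141 to 546

Substituting into the temp_strat equation gives temp_strat = 12*harvest_rate + 23.
This gives turbidity = -45*harvest_rate - 94.
Substituting into the clarity equation gives clarity = 45*harvest_rate + 96.
Linear in harvest_rate, so extremes are at the endpoints: harvest_rate = 1 gives clarity = 141; harvest_rate = 10 gives clarity = 546.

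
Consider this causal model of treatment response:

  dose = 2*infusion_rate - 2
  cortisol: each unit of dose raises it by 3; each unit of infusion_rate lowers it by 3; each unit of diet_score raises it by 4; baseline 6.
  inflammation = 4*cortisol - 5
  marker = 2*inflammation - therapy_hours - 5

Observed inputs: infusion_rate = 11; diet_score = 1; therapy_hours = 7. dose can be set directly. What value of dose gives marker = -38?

Intervening on dose fixes its value directly, overriding its dependence on infusion_rate.
Substituting into the cortisol equation gives cortisol = 3*dose - 23.
This gives inflammation = 12*dose - 97.
Substituting into the marker equation gives marker = 24*dose - 206.
Solve 24*dose - 206 = -38: dose = (-38 + 206) / 24 = 7.

dose = 7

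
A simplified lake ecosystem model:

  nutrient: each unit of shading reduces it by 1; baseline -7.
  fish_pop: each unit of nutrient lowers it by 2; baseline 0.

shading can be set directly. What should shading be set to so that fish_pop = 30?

Substituting into the fish_pop equation gives fish_pop = 2*shading + 14.
Solve 2*shading + 14 = 30: shading = (30 - 14) / 2 = 8.

shading = 8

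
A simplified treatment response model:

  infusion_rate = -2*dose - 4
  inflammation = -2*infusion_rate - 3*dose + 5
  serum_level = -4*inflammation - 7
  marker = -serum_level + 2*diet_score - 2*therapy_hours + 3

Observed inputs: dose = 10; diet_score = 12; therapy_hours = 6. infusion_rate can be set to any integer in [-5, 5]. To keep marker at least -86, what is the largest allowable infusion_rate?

Intervening on infusion_rate fixes its value directly, overriding its dependence on dose.
Substituting into the inflammation equation gives inflammation = -2*infusion_rate - 25.
So serum_level = 8*infusion_rate + 93.
Substituting into the marker equation gives marker = -8*infusion_rate - 78.
Require -8*infusion_rate - 78 ≥ -86, so infusion_rate ≤ 1.
The largest integer in [-5, 5] satisfying this is 1.

infusion_rate = 1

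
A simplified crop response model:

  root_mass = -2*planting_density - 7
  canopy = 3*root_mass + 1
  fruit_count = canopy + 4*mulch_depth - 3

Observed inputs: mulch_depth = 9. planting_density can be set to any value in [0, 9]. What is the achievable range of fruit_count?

Substituting into the canopy equation gives canopy = -6*planting_density - 20.
Substituting into the fruit_count equation gives fruit_count = -6*planting_density + 13.
Linear in planting_density, so extremes are at the endpoints: planting_density = 0 gives fruit_count = 13; planting_density = 9 gives fruit_count = -41.

-41 to 13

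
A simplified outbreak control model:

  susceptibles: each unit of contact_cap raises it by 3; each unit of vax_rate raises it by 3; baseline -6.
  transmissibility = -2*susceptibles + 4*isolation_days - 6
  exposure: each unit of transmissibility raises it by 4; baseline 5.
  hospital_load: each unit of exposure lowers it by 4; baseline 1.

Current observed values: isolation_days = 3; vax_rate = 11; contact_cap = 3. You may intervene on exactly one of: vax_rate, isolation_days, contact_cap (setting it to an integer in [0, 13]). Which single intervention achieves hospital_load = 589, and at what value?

set isolation_days = 10

Intervening on vax_rate: hospital_load = 96*vax_rate - 19. Reaching 589 requires vax_rate = 19/3, not an integer.
Intervening on isolation_days: with other inputs at their observed values, hospital_load = -64*isolation_days + 1229. Solving for 589 gives isolation_days = 10, within [0, 13].
Intervening on contact_cap: hospital_load = 96*contact_cap + 749. Reaching 589 requires contact_cap = -5/3, not an integer.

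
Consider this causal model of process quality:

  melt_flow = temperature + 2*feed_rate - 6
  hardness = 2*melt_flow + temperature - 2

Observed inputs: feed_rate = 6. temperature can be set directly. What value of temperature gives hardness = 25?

temperature = 5

Substituting into the melt_flow equation gives melt_flow = temperature + 6.
Substituting into the hardness equation gives hardness = 3*temperature + 10.
Solve 3*temperature + 10 = 25: temperature = (25 - 10) / 3 = 5.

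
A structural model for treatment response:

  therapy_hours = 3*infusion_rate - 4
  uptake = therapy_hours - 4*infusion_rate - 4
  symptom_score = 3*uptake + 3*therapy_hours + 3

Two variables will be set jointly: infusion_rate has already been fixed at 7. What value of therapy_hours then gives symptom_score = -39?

With infusion_rate held at 7:
Intervening on therapy_hours fixes its value directly, overriding its dependence on infusion_rate.
Substituting into the uptake equation gives uptake = therapy_hours - 32.
Substituting into the symptom_score equation gives symptom_score = 6*therapy_hours - 93.
Solve 6*therapy_hours - 93 = -39: therapy_hours = (-39 + 93) / 6 = 9.

therapy_hours = 9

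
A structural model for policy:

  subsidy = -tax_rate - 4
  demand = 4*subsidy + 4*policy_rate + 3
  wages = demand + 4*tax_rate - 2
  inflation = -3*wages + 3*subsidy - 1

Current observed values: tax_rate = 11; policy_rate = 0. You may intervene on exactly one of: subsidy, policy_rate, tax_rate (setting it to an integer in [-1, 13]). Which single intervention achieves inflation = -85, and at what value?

set policy_rate = 7

Intervening on subsidy: inflation = -9*subsidy - 136. Reaching -85 requires subsidy = -17/3, not an integer.
Intervening on policy_rate: with other inputs at their observed values, inflation = -12*policy_rate - 1. Solving for -85 gives policy_rate = 7, within [-1, 13].
Intervening on tax_rate: inflation = -3*tax_rate + 32. Reaching -85 requires tax_rate = 39, outside [-1, 13].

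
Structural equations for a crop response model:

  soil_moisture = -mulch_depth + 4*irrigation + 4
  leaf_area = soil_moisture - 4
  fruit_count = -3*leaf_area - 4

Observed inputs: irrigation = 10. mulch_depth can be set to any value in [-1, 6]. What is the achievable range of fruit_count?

Substituting into the soil_moisture equation gives soil_moisture = -mulch_depth + 44.
This gives leaf_area = -mulch_depth + 40.
This gives fruit_count = 3*mulch_depth - 124.
Linear in mulch_depth, so extremes are at the endpoints: mulch_depth = -1 gives fruit_count = -127; mulch_depth = 6 gives fruit_count = -106.

-127 to -106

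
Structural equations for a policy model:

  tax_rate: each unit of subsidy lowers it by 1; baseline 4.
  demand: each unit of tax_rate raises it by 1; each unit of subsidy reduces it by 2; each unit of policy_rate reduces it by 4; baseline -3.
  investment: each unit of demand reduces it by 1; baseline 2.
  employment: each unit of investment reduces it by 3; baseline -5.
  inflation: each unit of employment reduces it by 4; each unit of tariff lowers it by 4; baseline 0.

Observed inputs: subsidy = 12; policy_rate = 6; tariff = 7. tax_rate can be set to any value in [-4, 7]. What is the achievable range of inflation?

544 to 676

Intervening on tax_rate fixes its value directly, overriding its dependence on subsidy.
Substituting into the demand equation gives demand = tax_rate - 51.
This gives investment = -tax_rate + 53.
This gives employment = 3*tax_rate - 164.
inflation becomes -12*tax_rate + 628.
Linear in tax_rate, so extremes are at the endpoints: tax_rate = -4 gives inflation = 676; tax_rate = 7 gives inflation = 544.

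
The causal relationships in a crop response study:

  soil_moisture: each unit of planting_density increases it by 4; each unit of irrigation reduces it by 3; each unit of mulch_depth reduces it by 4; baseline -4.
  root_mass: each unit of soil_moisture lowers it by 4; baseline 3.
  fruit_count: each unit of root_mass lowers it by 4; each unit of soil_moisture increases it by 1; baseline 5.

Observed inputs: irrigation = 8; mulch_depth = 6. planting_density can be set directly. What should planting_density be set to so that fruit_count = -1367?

Substituting into the soil_moisture equation gives soil_moisture = 4*planting_density - 52.
root_mass becomes -16*planting_density + 211.
Substituting into the fruit_count equation gives fruit_count = 68*planting_density - 891.
Solve 68*planting_density - 891 = -1367: planting_density = (-1367 + 891) / 68 = -7.

planting_density = -7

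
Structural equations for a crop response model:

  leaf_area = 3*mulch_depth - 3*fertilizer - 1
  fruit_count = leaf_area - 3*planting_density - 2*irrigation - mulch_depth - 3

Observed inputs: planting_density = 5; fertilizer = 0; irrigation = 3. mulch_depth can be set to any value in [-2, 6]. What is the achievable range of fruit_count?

-29 to -13

Substituting into the leaf_area equation gives leaf_area = 3*mulch_depth - 1.
fruit_count becomes 2*mulch_depth - 25.
Linear in mulch_depth, so extremes are at the endpoints: mulch_depth = -2 gives fruit_count = -29; mulch_depth = 6 gives fruit_count = -13.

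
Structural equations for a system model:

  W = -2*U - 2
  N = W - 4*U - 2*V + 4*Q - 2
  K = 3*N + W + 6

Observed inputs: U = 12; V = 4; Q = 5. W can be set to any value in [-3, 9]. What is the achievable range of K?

-120 to -72

Intervening on W fixes its value directly, overriding its dependence on U.
Substituting into the N equation gives N = W - 38.
This gives K = 4*W - 108.
Linear in W, so extremes are at the endpoints: W = -3 gives K = -120; W = 9 gives K = -72.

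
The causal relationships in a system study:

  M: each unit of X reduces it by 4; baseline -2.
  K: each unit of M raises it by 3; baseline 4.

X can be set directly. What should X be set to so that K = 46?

X = -4

Substituting into the K equation gives K = -12*X - 2.
Solve -12*X - 2 = 46: X = (46 + 2) / -12 = -4.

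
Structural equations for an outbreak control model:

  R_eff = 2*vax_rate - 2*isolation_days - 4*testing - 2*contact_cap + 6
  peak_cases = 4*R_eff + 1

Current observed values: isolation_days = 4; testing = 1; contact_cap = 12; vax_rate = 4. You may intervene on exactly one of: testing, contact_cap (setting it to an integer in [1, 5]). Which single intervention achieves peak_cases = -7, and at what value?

set contact_cap = 2

Intervening on testing: peak_cases = -16*testing - 71. Reaching -7 requires testing = -4, outside [1, 5].
Intervening on contact_cap: with other inputs at their observed values, peak_cases = -8*contact_cap + 9. Solving for -7 gives contact_cap = 2, within [1, 5].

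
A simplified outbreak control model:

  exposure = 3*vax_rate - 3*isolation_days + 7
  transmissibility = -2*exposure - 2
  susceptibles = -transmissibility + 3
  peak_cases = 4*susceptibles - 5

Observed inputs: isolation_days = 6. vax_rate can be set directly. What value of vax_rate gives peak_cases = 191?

vax_rate = 11

Substituting into the exposure equation gives exposure = 3*vax_rate - 11.
Substituting into the transmissibility equation gives transmissibility = -6*vax_rate + 20.
Substituting into the susceptibles equation gives susceptibles = 6*vax_rate - 17.
Substituting into the peak_cases equation gives peak_cases = 24*vax_rate - 73.
Solve 24*vax_rate - 73 = 191: vax_rate = (191 + 73) / 24 = 11.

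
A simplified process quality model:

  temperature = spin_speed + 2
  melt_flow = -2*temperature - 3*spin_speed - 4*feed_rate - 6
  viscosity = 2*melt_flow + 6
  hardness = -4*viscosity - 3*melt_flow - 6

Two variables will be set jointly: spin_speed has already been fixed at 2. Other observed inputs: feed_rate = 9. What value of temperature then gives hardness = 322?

With spin_speed held at 2:
Intervening on temperature fixes its value directly, overriding its dependence on spin_speed.
Substituting into the melt_flow equation gives melt_flow = -2*temperature - 48.
So viscosity = -4*temperature - 90.
hardness becomes 22*temperature + 498.
Solve 22*temperature + 498 = 322: temperature = (322 - 498) / 22 = -8.

temperature = -8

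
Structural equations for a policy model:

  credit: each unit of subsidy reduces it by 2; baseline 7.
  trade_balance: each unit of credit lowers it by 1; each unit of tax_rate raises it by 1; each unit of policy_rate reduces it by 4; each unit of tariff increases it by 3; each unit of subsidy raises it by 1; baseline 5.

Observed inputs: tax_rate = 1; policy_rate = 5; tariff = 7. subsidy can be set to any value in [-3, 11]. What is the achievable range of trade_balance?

Substituting into the trade_balance equation gives trade_balance = 3*subsidy.
Linear in subsidy, so extremes are at the endpoints: subsidy = -3 gives trade_balance = -9; subsidy = 11 gives trade_balance = 33.

-9 to 33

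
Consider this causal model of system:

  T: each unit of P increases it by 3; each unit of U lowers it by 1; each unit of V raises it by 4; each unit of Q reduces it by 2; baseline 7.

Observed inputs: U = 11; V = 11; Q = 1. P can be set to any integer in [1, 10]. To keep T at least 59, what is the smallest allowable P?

P = 7

Substituting into the T equation gives T = 3*P + 38.
Require 3*P + 38 ≥ 59, so P ≥ 7.
The smallest integer in [1, 10] satisfying this is 7.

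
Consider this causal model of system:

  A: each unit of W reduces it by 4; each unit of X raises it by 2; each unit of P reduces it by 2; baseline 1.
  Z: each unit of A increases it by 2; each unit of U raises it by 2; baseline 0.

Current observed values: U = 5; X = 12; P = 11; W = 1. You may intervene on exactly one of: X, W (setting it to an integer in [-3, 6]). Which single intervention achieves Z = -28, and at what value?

set X = 3

Intervening on X: with other inputs at their observed values, Z = 4*X - 40. Solving for -28 gives X = 3, within [-3, 6].
Intervening on W: Z = -8*W + 16. Reaching -28 requires W = 11/2, not an integer.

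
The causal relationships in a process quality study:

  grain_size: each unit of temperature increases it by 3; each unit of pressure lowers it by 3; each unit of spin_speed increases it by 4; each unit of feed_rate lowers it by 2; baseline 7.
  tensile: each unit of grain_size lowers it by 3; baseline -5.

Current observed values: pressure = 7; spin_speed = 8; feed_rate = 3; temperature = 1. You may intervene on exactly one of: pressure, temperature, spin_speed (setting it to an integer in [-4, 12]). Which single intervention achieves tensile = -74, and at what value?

set spin_speed = 10

Intervening on pressure: tensile = 9*pressure - 113. Reaching -74 requires pressure = 13/3, not an integer.
Intervening on temperature: tensile = -9*temperature - 41. Reaching -74 requires temperature = 11/3, not an integer.
Intervening on spin_speed: with other inputs at their observed values, tensile = -12*spin_speed + 46. Solving for -74 gives spin_speed = 10, within [-4, 12].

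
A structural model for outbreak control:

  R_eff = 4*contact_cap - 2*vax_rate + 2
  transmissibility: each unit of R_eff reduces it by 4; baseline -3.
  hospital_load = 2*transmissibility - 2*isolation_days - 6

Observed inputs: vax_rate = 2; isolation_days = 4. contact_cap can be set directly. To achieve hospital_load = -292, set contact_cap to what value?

Substituting into the R_eff equation gives R_eff = 4*contact_cap - 2.
Substituting into the transmissibility equation gives transmissibility = -16*contact_cap + 5.
This gives hospital_load = -32*contact_cap - 4.
Solve -32*contact_cap - 4 = -292: contact_cap = (-292 + 4) / -32 = 9.

contact_cap = 9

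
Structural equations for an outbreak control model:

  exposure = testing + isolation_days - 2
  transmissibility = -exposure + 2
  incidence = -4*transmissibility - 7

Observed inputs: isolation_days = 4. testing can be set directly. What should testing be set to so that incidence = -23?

testing = -4

Substituting into the exposure equation gives exposure = testing + 2.
Substituting into the transmissibility equation gives transmissibility = -testing.
Substituting into the incidence equation gives incidence = 4*testing - 7.
Solve 4*testing - 7 = -23: testing = (-23 + 7) / 4 = -4.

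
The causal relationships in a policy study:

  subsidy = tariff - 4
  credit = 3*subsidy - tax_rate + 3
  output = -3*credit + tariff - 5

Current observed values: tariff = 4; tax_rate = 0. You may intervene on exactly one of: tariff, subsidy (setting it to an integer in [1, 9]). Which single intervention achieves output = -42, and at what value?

Intervening on tariff: with other inputs at their observed values, output = -8*tariff + 22. Solving for -42 gives tariff = 8, within [1, 9].
Intervening on subsidy: output = -9*subsidy - 10. Reaching -42 requires subsidy = 32/9, not an integer.

set tariff = 8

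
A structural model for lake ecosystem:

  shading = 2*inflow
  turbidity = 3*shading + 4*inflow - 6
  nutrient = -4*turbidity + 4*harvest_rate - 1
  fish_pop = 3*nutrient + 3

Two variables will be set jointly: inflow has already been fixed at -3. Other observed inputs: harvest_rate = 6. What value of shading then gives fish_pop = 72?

shading = 6

With inflow held at -3:
Intervening on shading fixes its value directly, overriding its dependence on inflow.
Substituting into the turbidity equation gives turbidity = 3*shading - 18.
Substituting into the nutrient equation gives nutrient = -12*shading + 95.
This gives fish_pop = -36*shading + 288.
Solve -36*shading + 288 = 72: shading = (72 - 288) / -36 = 6.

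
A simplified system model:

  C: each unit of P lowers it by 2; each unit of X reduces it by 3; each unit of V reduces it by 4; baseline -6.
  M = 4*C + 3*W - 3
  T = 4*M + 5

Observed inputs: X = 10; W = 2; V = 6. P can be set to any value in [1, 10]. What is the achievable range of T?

-1263 to -975

Substituting into the C equation gives C = -2*P - 60.
So M = -8*P - 237.
Substituting into the T equation gives T = -32*P - 943.
Linear in P, so extremes are at the endpoints: P = 1 gives T = -975; P = 10 gives T = -1263.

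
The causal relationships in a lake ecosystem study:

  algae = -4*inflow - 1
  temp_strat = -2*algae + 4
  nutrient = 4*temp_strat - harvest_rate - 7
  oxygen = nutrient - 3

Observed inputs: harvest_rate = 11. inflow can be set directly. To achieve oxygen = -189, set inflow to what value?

Substituting into the temp_strat equation gives temp_strat = 8*inflow + 6.
nutrient becomes 32*inflow + 6.
Substituting into the oxygen equation gives oxygen = 32*inflow + 3.
Solve 32*inflow + 3 = -189: inflow = (-189 - 3) / 32 = -6.

inflow = -6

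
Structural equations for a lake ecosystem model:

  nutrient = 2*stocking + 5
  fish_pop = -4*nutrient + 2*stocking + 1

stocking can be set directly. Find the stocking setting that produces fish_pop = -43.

stocking = 4

Substituting into the fish_pop equation gives fish_pop = -6*stocking - 19.
Solve -6*stocking - 19 = -43: stocking = (-43 + 19) / -6 = 4.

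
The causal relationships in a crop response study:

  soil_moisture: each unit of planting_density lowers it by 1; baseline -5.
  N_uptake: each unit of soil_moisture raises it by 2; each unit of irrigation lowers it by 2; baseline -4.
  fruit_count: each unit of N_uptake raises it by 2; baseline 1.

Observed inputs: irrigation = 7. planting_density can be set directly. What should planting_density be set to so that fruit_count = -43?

planting_density = -3

Substituting into the N_uptake equation gives N_uptake = -2*planting_density - 28.
Substituting into the fruit_count equation gives fruit_count = -4*planting_density - 55.
Solve -4*planting_density - 55 = -43: planting_density = (-43 + 55) / -4 = -3.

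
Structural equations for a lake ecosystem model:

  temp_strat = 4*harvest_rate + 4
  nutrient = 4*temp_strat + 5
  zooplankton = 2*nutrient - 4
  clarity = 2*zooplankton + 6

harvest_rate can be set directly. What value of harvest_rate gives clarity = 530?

Substituting into the nutrient equation gives nutrient = 16*harvest_rate + 21.
Substituting into the zooplankton equation gives zooplankton = 32*harvest_rate + 38.
So clarity = 64*harvest_rate + 82.
Solve 64*harvest_rate + 82 = 530: harvest_rate = (530 - 82) / 64 = 7.

harvest_rate = 7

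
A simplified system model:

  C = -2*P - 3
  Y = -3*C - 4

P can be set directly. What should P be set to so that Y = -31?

Substituting into the Y equation gives Y = 6*P + 5.
Solve 6*P + 5 = -31: P = (-31 - 5) / 6 = -6.

P = -6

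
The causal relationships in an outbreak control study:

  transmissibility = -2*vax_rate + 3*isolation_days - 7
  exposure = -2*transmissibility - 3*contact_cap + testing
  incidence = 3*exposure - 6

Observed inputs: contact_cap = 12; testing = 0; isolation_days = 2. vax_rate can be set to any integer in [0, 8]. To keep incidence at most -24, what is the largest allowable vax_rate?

Substituting into the transmissibility equation gives transmissibility = -2*vax_rate - 1.
exposure becomes 4*vax_rate - 34.
So incidence = 12*vax_rate - 108.
Require 12*vax_rate - 108 ≤ -24, so vax_rate ≤ 7.
The largest integer in [0, 8] satisfying this is 7.

vax_rate = 7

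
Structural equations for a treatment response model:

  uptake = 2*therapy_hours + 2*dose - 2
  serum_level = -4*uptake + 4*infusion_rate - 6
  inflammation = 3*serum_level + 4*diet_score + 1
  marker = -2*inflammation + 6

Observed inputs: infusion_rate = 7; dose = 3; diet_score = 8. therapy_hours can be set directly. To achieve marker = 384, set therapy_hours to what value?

Substituting into the uptake equation gives uptake = 2*therapy_hours + 4.
serum_level becomes -8*therapy_hours + 6.
inflammation becomes -24*therapy_hours + 51.
Substituting into the marker equation gives marker = 48*therapy_hours - 96.
Solve 48*therapy_hours - 96 = 384: therapy_hours = (384 + 96) / 48 = 10.

therapy_hours = 10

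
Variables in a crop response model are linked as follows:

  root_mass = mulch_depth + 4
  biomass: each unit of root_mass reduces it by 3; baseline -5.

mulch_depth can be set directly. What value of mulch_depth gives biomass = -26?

mulch_depth = 3

Substituting into the biomass equation gives biomass = -3*mulch_depth - 17.
Solve -3*mulch_depth - 17 = -26: mulch_depth = (-26 + 17) / -3 = 3.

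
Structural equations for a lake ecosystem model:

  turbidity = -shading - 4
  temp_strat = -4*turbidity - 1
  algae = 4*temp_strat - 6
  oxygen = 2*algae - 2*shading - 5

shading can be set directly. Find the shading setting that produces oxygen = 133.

Substituting into the temp_strat equation gives temp_strat = 4*shading + 15.
Substituting into the algae equation gives algae = 16*shading + 54.
So oxygen = 30*shading + 103.
Solve 30*shading + 103 = 133: shading = (133 - 103) / 30 = 1.

shading = 1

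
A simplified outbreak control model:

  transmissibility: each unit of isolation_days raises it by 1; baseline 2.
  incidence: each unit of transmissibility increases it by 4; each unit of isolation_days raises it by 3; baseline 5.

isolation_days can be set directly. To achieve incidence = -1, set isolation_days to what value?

Substituting into the incidence equation gives incidence = 7*isolation_days + 13.
Solve 7*isolation_days + 13 = -1: isolation_days = (-1 - 13) / 7 = -2.

isolation_days = -2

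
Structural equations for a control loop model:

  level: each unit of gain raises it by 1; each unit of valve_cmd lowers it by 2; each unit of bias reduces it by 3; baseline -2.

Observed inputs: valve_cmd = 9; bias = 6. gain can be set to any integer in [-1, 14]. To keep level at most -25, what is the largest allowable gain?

Substituting into the level equation gives level = gain - 38.
Require gain - 38 ≤ -25, so gain ≤ 13.
The largest integer in [-1, 14] satisfying this is 13.

gain = 13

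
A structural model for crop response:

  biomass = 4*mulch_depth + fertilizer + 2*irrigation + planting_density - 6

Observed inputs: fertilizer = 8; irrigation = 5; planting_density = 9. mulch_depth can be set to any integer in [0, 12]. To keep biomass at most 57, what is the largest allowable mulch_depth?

mulch_depth = 9

Substituting into the biomass equation gives biomass = 4*mulch_depth + 21.
Require 4*mulch_depth + 21 ≤ 57, so mulch_depth ≤ 9.
The largest integer in [0, 12] satisfying this is 9.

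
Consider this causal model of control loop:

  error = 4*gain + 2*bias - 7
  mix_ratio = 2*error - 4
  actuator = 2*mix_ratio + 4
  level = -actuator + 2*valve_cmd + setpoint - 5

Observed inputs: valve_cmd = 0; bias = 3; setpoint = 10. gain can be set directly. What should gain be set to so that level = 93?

Substituting into the error equation gives error = 4*gain - 1.
Substituting into the mix_ratio equation gives mix_ratio = 8*gain - 6.
This gives actuator = 16*gain - 8.
Substituting into the level equation gives level = -16*gain + 13.
Solve -16*gain + 13 = 93: gain = (93 - 13) / -16 = -5.

gain = -5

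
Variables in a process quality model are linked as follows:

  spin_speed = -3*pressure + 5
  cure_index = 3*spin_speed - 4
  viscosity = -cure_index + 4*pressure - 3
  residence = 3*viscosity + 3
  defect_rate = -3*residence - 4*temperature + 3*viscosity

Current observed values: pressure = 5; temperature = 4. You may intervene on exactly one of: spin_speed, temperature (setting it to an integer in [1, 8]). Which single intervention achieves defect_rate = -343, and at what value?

set temperature = 7

Intervening on spin_speed: defect_rate = 18*spin_speed - 151. Reaching -343 requires spin_speed = -32/3, not an integer.
Intervening on temperature: with other inputs at their observed values, defect_rate = -4*temperature - 315. Solving for -343 gives temperature = 7, within [1, 8].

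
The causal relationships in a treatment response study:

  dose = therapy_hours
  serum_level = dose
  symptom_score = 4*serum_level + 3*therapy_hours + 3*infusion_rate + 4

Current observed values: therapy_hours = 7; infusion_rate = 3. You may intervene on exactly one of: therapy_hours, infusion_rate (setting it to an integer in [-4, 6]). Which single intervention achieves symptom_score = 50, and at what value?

set infusion_rate = -1

Intervening on therapy_hours: symptom_score = 7*therapy_hours + 13. Reaching 50 requires therapy_hours = 37/7, not an integer.
Intervening on infusion_rate: with other inputs at their observed values, symptom_score = 3*infusion_rate + 53. Solving for 50 gives infusion_rate = -1, within [-4, 6].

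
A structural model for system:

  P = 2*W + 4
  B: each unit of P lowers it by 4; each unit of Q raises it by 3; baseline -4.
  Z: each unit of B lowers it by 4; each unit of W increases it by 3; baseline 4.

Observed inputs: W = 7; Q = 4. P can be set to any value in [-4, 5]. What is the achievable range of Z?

Intervening on P fixes its value directly, overriding its dependence on W.
Substituting into the B equation gives B = -4*P + 8.
Substituting into the Z equation gives Z = 16*P - 7.
Linear in P, so extremes are at the endpoints: P = -4 gives Z = -71; P = 5 gives Z = 73.

-71 to 73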